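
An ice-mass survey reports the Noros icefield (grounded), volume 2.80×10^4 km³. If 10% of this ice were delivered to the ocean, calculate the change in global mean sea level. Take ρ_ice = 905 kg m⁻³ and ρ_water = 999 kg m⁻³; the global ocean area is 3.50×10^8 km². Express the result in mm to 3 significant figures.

Noros: 0.1 × 2.80×10^4 km³ × (905/999) = 2537 km³ of water.
Spread over 3.50×10^14 m² of ocean, Δh = 2.537×10^12 / 3.50×10^14 = 7.25×10^-3 m = 7.25 mm.

≈ 7.25 mm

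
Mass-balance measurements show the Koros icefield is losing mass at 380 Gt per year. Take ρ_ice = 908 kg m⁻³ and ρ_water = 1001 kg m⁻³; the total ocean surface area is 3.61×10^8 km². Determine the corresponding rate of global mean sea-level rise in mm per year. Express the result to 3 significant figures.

ρ_w = 1001 kg m⁻³. Annual water volume added = 380 Gt / ρ_w = 3.800×10^14 kg / 1001 kg m⁻³ = 3.796×10^11 m³.
Δh per year = 3.796×10^11 / 3.61×10^14 = 1.05×10^-3 m = 1.05 mm.

≈ 1.05 mm/yr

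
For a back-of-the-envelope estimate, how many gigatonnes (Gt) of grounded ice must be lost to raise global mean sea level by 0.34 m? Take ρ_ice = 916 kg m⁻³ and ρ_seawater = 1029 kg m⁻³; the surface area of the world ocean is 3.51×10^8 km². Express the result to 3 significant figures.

≈ 1.23×10^5 Gt

Required water volume = Δh × A = 0.34 m × 3.51×10^14 m² = 1.193×10^14 m³.
ρ_w = 1029 kg m⁻³, so the mass of water = 1.193×10^14 m³ × 1029 kg m⁻³ = 1.228×10^17 kg = 1.23×10^5 Gt (and the same mass of ice, by conservation).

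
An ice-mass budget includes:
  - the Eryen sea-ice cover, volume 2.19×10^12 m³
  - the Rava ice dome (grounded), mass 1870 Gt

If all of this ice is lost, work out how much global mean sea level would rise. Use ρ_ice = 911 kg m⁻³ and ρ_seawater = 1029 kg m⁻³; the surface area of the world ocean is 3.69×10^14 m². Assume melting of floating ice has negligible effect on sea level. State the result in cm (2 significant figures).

≈ 0.49 cm

The Eryen sea-ice cover is floating and already displaces its own weight of water, so its melt adds essentially nothing to sea level.
Rava: 1870 Gt = 1.870×10^15 kg; dividing by ρ_w = 1029 kg m⁻³ gives 1.817×10^12 m³ of water.
Total added water ≈ 1.817×10^12 m³ over 3.69×10^14 m² → Δh = 4.92×10^-3 m = 0.49 cm.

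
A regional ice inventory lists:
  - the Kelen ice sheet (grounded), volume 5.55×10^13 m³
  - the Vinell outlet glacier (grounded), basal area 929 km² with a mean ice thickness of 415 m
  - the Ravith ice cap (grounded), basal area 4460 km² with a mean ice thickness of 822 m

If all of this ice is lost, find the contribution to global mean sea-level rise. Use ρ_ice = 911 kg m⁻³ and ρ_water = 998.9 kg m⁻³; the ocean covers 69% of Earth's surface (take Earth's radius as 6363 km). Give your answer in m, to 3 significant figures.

≈ 0.155 m

Kelen: 5.55×10^13 m³ × (911/998.9) = 5.062×10^13 m³ of water.
Vinell: ice volume = 929 km² × 415 m = 385.5 km³; 385.5 × (911/998.9) = 351.6 km³ of water.
Ravith: ice volume = 4460 km² × 822 m = 3666 km³; 3666 × (911/998.9) = 3344 km³ of water.
Total added water ≈ 5.431×10^13 m³ over 3.51×10^14 m² → Δh = 0.155 m.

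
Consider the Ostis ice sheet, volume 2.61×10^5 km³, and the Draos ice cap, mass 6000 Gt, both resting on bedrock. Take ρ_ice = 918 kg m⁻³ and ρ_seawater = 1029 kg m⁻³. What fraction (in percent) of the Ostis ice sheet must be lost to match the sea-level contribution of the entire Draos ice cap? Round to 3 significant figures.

≈ 2.50 %

Equal sea-level rise means equal mass of meltwater, i.e. equal mass of ice lost.
Ice mass of Draos: 6.000×10^15 kg; ice mass of Ostis: 2.396×10^17 kg.
Fraction required = 6.000×10^15 / 2.396×10^17 = 0.0250 → 2.50 %.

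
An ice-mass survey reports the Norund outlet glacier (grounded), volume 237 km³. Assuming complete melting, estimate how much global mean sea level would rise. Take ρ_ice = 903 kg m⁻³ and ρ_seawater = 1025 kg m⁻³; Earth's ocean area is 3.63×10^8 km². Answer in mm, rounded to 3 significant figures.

≈ 0.575 mm

Norund: 237 km³ × (903/1025) = 208.8 km³ of water.
Spread over 3.63×10^14 m² of ocean, Δh = 2.088×10^11 / 3.63×10^14 = 5.75×10^-4 m = 0.575 mm.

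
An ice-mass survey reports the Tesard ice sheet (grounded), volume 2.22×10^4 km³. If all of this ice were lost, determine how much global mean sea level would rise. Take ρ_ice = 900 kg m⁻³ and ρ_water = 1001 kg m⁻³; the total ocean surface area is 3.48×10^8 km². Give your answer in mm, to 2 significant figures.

Tesard: 2.22×10^4 km³ × (900/1001) = 1.996×10^4 km³ of water.
Spread over 3.48×10^14 m² of ocean, Δh = 1.996×10^13 / 3.48×10^14 = 0.0574 m = 57 mm.

≈ 57 mm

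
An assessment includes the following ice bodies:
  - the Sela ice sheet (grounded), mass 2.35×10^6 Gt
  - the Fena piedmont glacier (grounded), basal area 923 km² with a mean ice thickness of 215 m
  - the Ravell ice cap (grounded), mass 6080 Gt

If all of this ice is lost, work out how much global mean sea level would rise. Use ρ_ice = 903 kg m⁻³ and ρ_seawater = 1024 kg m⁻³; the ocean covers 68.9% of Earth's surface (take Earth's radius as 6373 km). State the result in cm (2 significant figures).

Sela: 2.35×10^6 Gt = 2.350×10^18 kg; dividing by ρ_w = 1024 kg m⁻³ gives 2.295×10^15 m³ of water.
Fena: ice volume = 923 km² × 215 m = 198.4 km³; 198.4 × (903/1024) = 175.0 km³ of water.
Ravell: 6080 Gt = 6.080×10^15 kg; dividing by ρ_w = 1024 kg m⁻³ gives 5.938×10^12 m³ of water.
Total added water ≈ 2.301×10^15 m³ over 3.52×10^14 m² → Δh = 6.54 m = 650 cm.

≈ 650 cm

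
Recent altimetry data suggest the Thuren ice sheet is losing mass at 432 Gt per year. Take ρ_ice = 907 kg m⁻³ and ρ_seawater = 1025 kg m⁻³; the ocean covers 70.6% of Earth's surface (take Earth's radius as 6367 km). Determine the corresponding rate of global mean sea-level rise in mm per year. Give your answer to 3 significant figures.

≈ 1.17 mm/yr

ρ_w = 1025 kg m⁻³. Annual water volume added = 432 Gt / ρ_w = 4.320×10^14 kg / 1025 kg m⁻³ = 4.215×10^11 m³.
Δh per year = 4.215×10^11 / 3.60×10^14 = 1.17×10^-3 m = 1.17 mm.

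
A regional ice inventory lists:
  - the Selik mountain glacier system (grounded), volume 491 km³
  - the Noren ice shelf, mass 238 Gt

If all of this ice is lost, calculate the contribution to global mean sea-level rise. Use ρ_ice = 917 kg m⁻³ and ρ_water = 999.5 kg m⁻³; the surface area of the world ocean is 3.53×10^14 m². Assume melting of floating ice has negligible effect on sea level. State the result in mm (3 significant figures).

≈ 1.28 mm

Selik: 491 km³ × (917/999.5) = 450.5 km³ of water.
The Noren ice shelf is floating and already displaces its own weight of water, so its melt adds essentially nothing to sea level.
Total added water ≈ 4.505×10^11 m³ over 3.53×10^14 m² → Δh = 1.28×10^-3 m = 1.28 mm.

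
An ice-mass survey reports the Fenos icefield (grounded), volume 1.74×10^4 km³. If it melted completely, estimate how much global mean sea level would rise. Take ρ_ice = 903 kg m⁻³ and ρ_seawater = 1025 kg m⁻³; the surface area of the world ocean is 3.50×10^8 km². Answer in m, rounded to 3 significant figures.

Fenos: 1.74×10^4 km³ × (903/1025) = 1.533×10^4 km³ of water.
Spread over 3.50×10^14 m² of ocean, Δh = 1.533×10^13 / 3.50×10^14 = 0.0438 m.

≈ 0.0438 m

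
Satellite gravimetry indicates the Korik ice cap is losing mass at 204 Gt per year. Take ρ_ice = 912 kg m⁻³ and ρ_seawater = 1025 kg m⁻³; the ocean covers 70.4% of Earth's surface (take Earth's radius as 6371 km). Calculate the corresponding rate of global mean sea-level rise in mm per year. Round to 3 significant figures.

≈ 0.554 mm/yr

ρ_w = 1025 kg m⁻³. Annual water volume added = 204 Gt / ρ_w = 2.040×10^14 kg / 1025 kg m⁻³ = 1.990×10^11 m³.
Δh per year = 1.990×10^11 / 3.59×10^14 = 5.54×10^-4 m = 0.554 mm.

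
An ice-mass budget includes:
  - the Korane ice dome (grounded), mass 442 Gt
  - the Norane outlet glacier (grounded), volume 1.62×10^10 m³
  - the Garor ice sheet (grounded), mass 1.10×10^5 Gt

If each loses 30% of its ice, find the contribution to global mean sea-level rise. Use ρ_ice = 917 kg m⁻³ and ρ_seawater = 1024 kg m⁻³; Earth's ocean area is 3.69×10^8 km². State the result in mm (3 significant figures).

Korane: 0.3 × 442 Gt = 1.326×10^14 kg; dividing by ρ_w = 1024 kg m⁻³ gives 1.295×10^11 m³ of water.
Norane: 0.3 × 1.62×10^10 m³ × (917/1024) = 4.352×10^9 m³ of water.
Garor: 0.3 × 1.10×10^5 Gt = 3.300×10^16 kg; dividing by ρ_w = 1024 kg m⁻³ gives 3.223×10^13 m³ of water.
Total added water ≈ 3.236×10^13 m³ over 3.69×10^14 m² → Δh = 0.0877 m = 87.7 mm.

≈ 87.7 mm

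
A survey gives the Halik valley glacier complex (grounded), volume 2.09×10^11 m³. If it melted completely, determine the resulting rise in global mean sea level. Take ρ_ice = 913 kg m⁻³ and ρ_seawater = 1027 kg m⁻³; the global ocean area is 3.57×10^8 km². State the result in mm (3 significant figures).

Halik: 2.09×10^11 m³ × (913/1027) = 1.858×10^11 m³ of water.
Spread over 3.57×10^14 m² of ocean, Δh = 1.858×10^11 / 3.57×10^14 = 5.20×10^-4 m = 0.520 mm.

≈ 0.520 mm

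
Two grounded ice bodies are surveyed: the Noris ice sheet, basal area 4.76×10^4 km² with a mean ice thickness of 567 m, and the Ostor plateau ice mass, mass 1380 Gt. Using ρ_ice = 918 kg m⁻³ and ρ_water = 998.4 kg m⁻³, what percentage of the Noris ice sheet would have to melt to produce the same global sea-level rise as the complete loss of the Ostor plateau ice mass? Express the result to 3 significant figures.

≈ 5.57 %

Equal sea-level rise means equal mass of meltwater, i.e. equal mass of ice lost.
Ice mass of Ostor: 1.380×10^15 kg; ice mass of Noris: 2.478×10^16 kg.
Fraction required = 1.380×10^15 / 2.478×10^16 = 0.0557 → 5.57 %.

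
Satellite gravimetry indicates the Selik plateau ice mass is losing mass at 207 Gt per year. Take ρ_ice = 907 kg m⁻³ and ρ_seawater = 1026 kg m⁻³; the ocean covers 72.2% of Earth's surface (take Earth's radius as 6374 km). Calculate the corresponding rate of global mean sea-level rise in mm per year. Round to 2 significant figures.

≈ 0.55 mm/yr

ρ_w = 1026 kg m⁻³. Annual water volume added = 207 Gt / ρ_w = 2.070×10^14 kg / 1026 kg m⁻³ = 2.018×10^11 m³.
Δh per year = 2.018×10^11 / 3.69×10^14 = 5.47×10^-4 m = 0.55 mm.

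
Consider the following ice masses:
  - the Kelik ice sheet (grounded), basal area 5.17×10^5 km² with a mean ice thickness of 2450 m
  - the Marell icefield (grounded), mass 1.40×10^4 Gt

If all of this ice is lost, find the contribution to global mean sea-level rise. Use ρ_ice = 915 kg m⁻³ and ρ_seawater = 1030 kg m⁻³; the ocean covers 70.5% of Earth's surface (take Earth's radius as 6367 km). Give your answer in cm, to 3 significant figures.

≈ 317 cm

Kelik: ice volume = 5.17×10^5 km² × 2450 m = 1.267×10^6 km³; 1.267×10^6 × (915/1030) = 1.125×10^6 km³ of water.
Marell: 1.40×10^4 Gt = 1.400×10^16 kg; dividing by ρ_w = 1030 kg m⁻³ gives 1.359×10^13 m³ of water.
Total added water ≈ 1.139×10^15 m³ over 3.59×10^14 m² → Δh = 3.17 m = 317 cm.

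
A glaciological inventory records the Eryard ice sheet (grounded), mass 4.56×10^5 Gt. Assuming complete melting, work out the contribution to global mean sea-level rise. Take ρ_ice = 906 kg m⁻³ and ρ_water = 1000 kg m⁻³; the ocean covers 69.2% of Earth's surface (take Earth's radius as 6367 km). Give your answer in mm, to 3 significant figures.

Eryard: 4.56×10^5 Gt = 4.560×10^17 kg; dividing by ρ_w = 1000 kg m⁻³ gives 4.560×10^14 m³ of water.
Spread over 3.53×10^14 m² of ocean, Δh = 4.560×10^14 / 3.53×10^14 = 1.29 m = 1290 mm.

≈ 1290 mm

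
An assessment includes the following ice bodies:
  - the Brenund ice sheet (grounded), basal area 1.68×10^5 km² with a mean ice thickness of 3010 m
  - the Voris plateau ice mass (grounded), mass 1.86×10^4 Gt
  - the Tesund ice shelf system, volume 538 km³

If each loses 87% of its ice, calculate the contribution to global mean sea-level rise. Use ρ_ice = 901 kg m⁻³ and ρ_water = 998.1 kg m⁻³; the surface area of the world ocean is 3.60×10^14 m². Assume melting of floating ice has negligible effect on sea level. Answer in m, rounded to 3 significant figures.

≈ 1.15 m

Brenund: ice volume = 1.68×10^5 km² × 3010 m = 5.057×10^5 km³; 0.87 × 5.057×10^5 × (901/998.1) = 3.971×10^5 km³ of water.
Voris: 0.87 × 1.86×10^4 Gt = 1.618×10^16 kg; dividing by ρ_w = 998.1 kg m⁻³ gives 1.621×10^13 m³ of water.
The Tesund ice shelf system is floating and already displaces its own weight of water, so its melt adds essentially nothing to sea level.
Total added water ≈ 4.134×10^14 m³ over 3.60×10^14 m² → Δh = 1.15 m.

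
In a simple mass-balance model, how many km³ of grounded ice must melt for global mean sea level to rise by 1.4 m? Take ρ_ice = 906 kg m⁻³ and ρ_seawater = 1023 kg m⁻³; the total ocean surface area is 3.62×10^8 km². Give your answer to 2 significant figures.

≈ 5.7×10^5 km³

Required water volume = Δh × A = 1.4 m × 3.62×10^14 m² = 5.068×10^14 m³ = 5.068×10^5 km³.
Ice volume = water volume × ρ_w/ρ_ice = 5.068×10^5 × 1023/906 = 5.7×10^5 km³.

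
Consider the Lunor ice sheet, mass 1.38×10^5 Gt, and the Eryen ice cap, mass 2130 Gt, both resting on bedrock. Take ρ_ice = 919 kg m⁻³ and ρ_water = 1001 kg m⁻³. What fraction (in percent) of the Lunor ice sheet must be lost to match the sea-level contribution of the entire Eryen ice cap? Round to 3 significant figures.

≈ 1.54 %

Equal sea-level rise means equal mass of meltwater, i.e. equal mass of ice lost.
Ice mass of Eryen: 2.130×10^15 kg; ice mass of Lunor: 1.380×10^17 kg.
Fraction required = 2.130×10^15 / 1.380×10^17 = 0.0154 → 1.54 %.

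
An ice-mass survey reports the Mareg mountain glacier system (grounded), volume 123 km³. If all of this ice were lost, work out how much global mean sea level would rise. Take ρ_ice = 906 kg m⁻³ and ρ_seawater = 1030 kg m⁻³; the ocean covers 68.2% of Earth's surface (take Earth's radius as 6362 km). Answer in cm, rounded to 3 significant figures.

Mareg: 123 km³ × (906/1030) = 108.2 km³ of water.
Spread over 3.47×10^14 m² of ocean, Δh = 1.082×10^11 / 3.47×10^14 = 3.12×10^-4 m = 0.0312 cm.

≈ 0.0312 cm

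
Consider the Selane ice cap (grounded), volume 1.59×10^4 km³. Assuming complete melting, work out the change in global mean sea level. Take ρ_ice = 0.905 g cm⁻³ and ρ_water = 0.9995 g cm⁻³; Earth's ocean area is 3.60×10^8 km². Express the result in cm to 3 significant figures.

Selane: 1.59×10^4 km³ × (905/999.5) = 1.440×10^4 km³ of water.
Spread over 3.60×10^14 m² of ocean, Δh = 1.440×10^13 / 3.60×10^14 = 0.0400 m = 4.00 cm.

≈ 4.00 cm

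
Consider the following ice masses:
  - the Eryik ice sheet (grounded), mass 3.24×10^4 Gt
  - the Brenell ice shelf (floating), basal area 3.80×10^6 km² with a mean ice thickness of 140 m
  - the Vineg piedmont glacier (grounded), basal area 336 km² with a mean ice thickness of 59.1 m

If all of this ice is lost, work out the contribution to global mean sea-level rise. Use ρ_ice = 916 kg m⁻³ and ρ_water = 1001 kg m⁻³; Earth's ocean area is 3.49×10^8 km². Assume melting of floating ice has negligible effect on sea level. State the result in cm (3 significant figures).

Eryik: 3.24×10^4 Gt = 3.240×10^16 kg; dividing by ρ_w = 1001 kg m⁻³ gives 3.237×10^13 m³ of water.
The Brenell ice shelf is floating and already displaces its own weight of water, so its melt adds essentially nothing to sea level.
Vineg: ice volume = 336 km² × 59.1 m = 19.86 km³; 19.86 × (916/1001) = 18.17 km³ of water.
Total added water ≈ 3.239×10^13 m³ over 3.49×10^14 m² → Δh = 0.0928 m = 9.28 cm.

≈ 9.28 cm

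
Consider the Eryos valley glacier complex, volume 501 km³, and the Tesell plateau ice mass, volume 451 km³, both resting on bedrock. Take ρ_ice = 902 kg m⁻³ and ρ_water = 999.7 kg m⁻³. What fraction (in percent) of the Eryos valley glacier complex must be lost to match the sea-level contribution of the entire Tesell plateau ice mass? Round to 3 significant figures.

Equal sea-level rise means equal mass of meltwater, i.e. equal mass of ice lost.
Ice mass of Tesell: 4.068×10^14 kg; ice mass of Eryos: 4.519×10^14 kg.
Fraction required = 4.068×10^14 / 4.519×10^14 = 0.900 → 90.0 %.

≈ 90.0 %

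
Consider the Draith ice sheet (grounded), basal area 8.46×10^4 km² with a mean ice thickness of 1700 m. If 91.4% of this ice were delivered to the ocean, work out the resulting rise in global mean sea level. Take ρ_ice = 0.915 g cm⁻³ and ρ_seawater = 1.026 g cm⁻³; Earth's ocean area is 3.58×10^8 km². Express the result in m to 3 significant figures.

≈ 0.327 m

Draith: ice volume = 8.46×10^4 km² × 1700 m = 1.438×10^5 km³; 0.914 × 1.438×10^5 × (915/1026) = 1.172×10^5 km³ of water.
Spread over 3.58×10^14 m² of ocean, Δh = 1.172×10^14 / 3.58×10^14 = 0.327 m.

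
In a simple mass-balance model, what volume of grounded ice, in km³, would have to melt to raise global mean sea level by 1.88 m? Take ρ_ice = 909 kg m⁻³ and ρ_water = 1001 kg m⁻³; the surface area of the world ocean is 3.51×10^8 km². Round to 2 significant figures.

Required water volume = Δh × A = 1.88 m × 3.51×10^14 m² = 6.599×10^14 m³ = 6.599×10^5 km³.
Ice volume = water volume × ρ_w/ρ_ice = 6.599×10^5 × 1001/909 = 7.3×10^5 km³.

≈ 7.3×10^5 km³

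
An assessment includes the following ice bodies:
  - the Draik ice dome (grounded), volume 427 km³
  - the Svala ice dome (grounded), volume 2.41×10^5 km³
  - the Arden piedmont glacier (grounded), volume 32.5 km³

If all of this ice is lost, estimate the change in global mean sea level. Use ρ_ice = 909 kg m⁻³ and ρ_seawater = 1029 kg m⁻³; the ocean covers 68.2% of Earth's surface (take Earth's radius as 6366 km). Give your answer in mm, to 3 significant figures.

≈ 614 mm

Draik: 427 km³ × (909/1029) = 377.2 km³ of water.
Svala: 2.41×10^5 km³ × (909/1029) = 2.129×10^5 km³ of water.
Arden: 32.5 km³ × (909/1029) = 28.71 km³ of water.
Total added water ≈ 2.133×10^14 m³ over 3.47×10^14 m² → Δh = 0.614 m = 614 mm.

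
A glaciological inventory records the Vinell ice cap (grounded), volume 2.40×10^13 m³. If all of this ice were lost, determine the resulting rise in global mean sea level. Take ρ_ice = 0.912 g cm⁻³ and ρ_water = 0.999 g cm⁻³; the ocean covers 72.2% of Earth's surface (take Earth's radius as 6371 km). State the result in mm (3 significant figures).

≈ 59.5 mm

Vinell: 2.40×10^13 m³ × (912/999) = 2.191×10^13 m³ of water.
Spread over 3.68×10^14 m² of ocean, Δh = 2.191×10^13 / 3.68×10^14 = 0.0595 m = 59.5 mm.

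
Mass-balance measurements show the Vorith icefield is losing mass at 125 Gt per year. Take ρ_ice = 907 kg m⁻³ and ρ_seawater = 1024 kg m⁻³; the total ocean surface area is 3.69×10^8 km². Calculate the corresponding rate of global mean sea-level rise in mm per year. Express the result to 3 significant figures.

≈ 0.331 mm/yr

ρ_w = 1024 kg m⁻³. Annual water volume added = 125 Gt / ρ_w = 1.250×10^14 kg / 1024 kg m⁻³ = 1.221×10^11 m³.
Δh per year = 1.221×10^11 / 3.69×10^14 = 3.31×10^-4 m = 0.331 mm.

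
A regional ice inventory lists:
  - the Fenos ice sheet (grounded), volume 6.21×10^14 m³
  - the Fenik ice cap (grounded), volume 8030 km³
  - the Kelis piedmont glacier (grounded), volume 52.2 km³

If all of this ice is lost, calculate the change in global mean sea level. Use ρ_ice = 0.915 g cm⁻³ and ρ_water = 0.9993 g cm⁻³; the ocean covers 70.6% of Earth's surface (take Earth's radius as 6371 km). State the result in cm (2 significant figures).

Fenos: 6.21×10^14 m³ × (915/999.3) = 5.686×10^14 m³ of water.
Fenik: 8030 km³ × (915/999.3) = 7353 km³ of water.
Kelis: 52.2 km³ × (915/999.3) = 47.80 km³ of water.
Total added water ≈ 5.760×10^14 m³ over 3.60×10^14 m² → Δh = 1.60 m = 160 cm.

≈ 160 cm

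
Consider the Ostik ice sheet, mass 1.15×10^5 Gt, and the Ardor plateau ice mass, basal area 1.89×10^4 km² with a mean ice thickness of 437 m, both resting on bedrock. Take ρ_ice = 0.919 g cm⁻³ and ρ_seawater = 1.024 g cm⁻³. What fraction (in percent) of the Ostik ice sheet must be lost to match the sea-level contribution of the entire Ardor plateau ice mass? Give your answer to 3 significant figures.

Equal sea-level rise means equal mass of meltwater, i.e. equal mass of ice lost.
Ice mass of Ardor: 7.590×10^15 kg; ice mass of Ostik: 1.150×10^17 kg.
Fraction required = 7.590×10^15 / 1.150×10^17 = 0.0660 → 6.60 %.

≈ 6.60 %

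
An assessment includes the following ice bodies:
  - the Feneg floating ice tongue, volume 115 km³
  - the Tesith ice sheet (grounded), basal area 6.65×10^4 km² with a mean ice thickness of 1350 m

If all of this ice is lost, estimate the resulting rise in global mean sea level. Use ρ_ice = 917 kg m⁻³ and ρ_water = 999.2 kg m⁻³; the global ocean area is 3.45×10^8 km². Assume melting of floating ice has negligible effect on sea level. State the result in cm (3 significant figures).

The Feneg floating ice tongue is floating and already displaces its own weight of water, so its melt adds essentially nothing to sea level.
Tesith: ice volume = 6.65×10^4 km² × 1350 m = 8.978×10^4 km³; 8.978×10^4 × (917/999.2) = 8.239×10^4 km³ of water.
Total added water ≈ 8.239×10^13 m³ over 3.45×10^14 m² → Δh = 0.239 m = 23.9 cm.

≈ 23.9 cm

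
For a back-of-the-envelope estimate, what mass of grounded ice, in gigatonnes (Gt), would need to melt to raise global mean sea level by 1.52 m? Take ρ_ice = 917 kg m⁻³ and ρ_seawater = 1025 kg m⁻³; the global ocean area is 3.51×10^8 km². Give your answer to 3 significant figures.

Required water volume = Δh × A = 1.52 m × 3.51×10^14 m² = 5.335×10^14 m³.
ρ_w = 1025 kg m⁻³, so the mass of water = 5.335×10^14 m³ × 1025 kg m⁻³ = 5.469×10^17 kg = 5.47×10^5 Gt (and the same mass of ice, by conservation).

≈ 5.47×10^5 Gt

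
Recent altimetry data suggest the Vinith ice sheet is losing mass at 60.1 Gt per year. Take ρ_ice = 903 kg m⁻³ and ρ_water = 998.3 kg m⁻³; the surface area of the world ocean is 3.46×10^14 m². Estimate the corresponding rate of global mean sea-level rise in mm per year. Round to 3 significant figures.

ρ_w = 998.3 kg m⁻³. Annual water volume added = 60.1 Gt / ρ_w = 6.010×10^13 kg / 998.3 kg m⁻³ = 6.020×10^10 m³.
Δh per year = 6.020×10^10 / 3.46×10^14 = 1.74×10^-4 m = 0.174 mm.

≈ 0.174 mm/yr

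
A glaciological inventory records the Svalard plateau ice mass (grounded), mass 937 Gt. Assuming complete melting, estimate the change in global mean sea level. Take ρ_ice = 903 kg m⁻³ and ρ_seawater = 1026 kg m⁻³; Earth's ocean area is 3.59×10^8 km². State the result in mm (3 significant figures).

≈ 2.54 mm

Svalard: 937 Gt = 9.370×10^14 kg; dividing by ρ_w = 1026 kg m⁻³ gives 9.133×10^11 m³ of water.
Spread over 3.59×10^14 m² of ocean, Δh = 9.133×10^11 / 3.59×10^14 = 2.54×10^-3 m = 2.54 mm.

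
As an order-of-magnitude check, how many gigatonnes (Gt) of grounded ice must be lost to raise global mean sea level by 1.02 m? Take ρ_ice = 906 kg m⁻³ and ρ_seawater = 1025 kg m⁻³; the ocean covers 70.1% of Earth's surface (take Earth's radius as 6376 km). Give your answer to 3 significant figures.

≈ 3.74×10^5 Gt

Required water volume = Δh × A = 1.02 m × 3.58×10^14 m² = 3.653×10^14 m³.
ρ_w = 1025 kg m⁻³, so the mass of water = 3.653×10^14 m³ × 1025 kg m⁻³ = 3.744×10^17 kg = 3.74×10^5 Gt (and the same mass of ice, by conservation).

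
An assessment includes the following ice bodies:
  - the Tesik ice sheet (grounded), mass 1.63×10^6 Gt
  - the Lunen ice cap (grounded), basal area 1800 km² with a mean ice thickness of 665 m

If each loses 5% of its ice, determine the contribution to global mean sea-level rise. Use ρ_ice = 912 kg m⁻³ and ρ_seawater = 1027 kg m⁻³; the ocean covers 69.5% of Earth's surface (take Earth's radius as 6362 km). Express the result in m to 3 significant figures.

Tesik: 0.05 × 1.63×10^6 Gt = 8.150×10^16 kg; dividing by ρ_w = 1027 kg m⁻³ gives 7.936×10^13 m³ of water.
Lunen: ice volume = 1800 km² × 665 m = 1197 km³; 0.05 × 1197 × (912/1027) = 53.15 km³ of water.
Total added water ≈ 7.941×10^13 m³ over 3.53×10^14 m² → Δh = 0.225 m.

≈ 0.225 m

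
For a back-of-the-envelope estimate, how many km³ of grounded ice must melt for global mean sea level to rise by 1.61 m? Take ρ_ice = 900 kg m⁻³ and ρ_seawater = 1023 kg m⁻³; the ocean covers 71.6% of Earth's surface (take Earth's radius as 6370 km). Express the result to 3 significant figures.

Required water volume = Δh × A = 1.61 m × 3.65×10^14 m² = 5.878×10^14 m³ = 5.878×10^5 km³.
Ice volume = water volume × ρ_w/ρ_ice = 5.878×10^5 × 1023/900 = 6.68×10^5 km³.

≈ 6.68×10^5 km³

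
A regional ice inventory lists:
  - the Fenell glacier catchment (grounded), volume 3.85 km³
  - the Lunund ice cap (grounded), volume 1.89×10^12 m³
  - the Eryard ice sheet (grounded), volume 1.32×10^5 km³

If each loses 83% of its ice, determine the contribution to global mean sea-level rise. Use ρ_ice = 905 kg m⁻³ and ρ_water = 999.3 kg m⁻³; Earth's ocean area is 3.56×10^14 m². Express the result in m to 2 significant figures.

Fenell: 0.83 × 3.85 km³ × (905/999.3) = 2.894 km³ of water.
Lunund: 0.83 × 1.89×10^12 m³ × (905/999.3) = 1.421×10^12 m³ of water.
Eryard: 0.83 × 1.32×10^5 km³ × (905/999.3) = 9.922×10^4 km³ of water.
Total added water ≈ 1.006×10^14 m³ over 3.56×10^14 m² → Δh = 0.283 m.

≈ 0.28 m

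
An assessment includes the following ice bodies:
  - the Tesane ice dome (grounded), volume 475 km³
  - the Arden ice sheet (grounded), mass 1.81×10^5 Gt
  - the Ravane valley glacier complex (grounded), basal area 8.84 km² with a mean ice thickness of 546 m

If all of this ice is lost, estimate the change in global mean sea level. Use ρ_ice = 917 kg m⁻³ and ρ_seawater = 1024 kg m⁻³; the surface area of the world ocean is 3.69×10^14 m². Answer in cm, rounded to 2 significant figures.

Tesane: 475 km³ × (917/1024) = 425.4 km³ of water.
Arden: 1.81×10^5 Gt = 1.810×10^17 kg; dividing by ρ_w = 1024 kg m⁻³ gives 1.768×10^14 m³ of water.
Ravane: ice volume = 8.84 km² × 546 m = 4.827 km³; 4.827 × (917/1024) = 4.322 km³ of water.
Total added water ≈ 1.772×10^14 m³ over 3.69×10^14 m² → Δh = 0.480 m = 48 cm.

≈ 48 cm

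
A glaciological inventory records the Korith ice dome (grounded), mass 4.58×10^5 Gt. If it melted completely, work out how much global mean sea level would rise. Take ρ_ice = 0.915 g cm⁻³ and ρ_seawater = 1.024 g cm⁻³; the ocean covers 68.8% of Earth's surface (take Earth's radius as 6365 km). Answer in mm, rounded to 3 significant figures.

≈ 1280 mm

Korith: 4.58×10^5 Gt = 4.580×10^17 kg; dividing by ρ_w = 1.024 g cm⁻³ = 1024 kg m⁻³ gives 4.473×10^14 m³ of water.
Spread over 3.50×10^14 m² of ocean, Δh = 4.473×10^14 / 3.50×10^14 = 1.28 m = 1280 mm.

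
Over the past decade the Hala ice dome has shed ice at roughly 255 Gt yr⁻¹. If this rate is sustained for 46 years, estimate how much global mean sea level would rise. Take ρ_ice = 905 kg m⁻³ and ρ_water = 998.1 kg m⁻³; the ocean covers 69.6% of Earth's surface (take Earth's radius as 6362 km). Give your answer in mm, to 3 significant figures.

≈ 33.2 mm

Total mass lost = 255 Gt/yr × 46 yr = 1.173×10^4 Gt = 1.173×10^16 kg.
ρ_w = 998.1 kg m⁻³, so water volume = 1.173×10^16 / 998.1 = 1.175×10^13 m³.
Δh = 1.175×10^13 / 3.54×10^14 = 0.0332 m = 33.2 mm.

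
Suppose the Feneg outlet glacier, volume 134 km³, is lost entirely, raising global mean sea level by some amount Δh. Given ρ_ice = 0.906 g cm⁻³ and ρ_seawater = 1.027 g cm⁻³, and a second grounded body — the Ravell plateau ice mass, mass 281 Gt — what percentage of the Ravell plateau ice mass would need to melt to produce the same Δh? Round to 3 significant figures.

≈ 43.2 %

Equal sea-level rise means equal mass of meltwater, i.e. equal mass of ice lost.
Ice mass of Feneg: 1.214×10^14 kg; ice mass of Ravell: 2.810×10^14 kg.
Fraction required = 1.214×10^14 / 2.810×10^14 = 0.432 → 43.2 %.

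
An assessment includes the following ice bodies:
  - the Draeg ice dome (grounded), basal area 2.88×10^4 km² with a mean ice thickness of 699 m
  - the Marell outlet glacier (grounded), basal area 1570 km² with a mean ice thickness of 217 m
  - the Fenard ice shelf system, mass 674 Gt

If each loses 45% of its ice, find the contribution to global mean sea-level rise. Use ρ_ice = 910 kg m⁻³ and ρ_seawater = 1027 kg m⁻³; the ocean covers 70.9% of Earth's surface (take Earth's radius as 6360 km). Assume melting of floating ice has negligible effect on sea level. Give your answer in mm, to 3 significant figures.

≈ 22.7 mm

Draeg: ice volume = 2.88×10^4 km² × 699 m = 2.013×10^4 km³; 0.45 × 2.013×10^4 × (910/1027) = 8027 km³ of water.
Marell: ice volume = 1570 km² × 217 m = 340.7 km³; 0.45 × 340.7 × (910/1027) = 135.8 km³ of water.
The Fenard ice shelf system is floating and already displaces its own weight of water, so its melt adds essentially nothing to sea level.
Total added water ≈ 8.163×10^12 m³ over 3.60×10^14 m² → Δh = 0.0227 m = 22.7 mm.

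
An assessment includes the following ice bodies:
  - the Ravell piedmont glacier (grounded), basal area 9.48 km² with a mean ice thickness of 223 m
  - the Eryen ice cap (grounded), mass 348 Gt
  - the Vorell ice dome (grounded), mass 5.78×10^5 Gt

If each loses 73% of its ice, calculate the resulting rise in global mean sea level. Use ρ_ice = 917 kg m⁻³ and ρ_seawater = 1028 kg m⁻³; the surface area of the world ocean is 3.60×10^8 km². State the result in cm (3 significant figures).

≈ 114 cm

Ravell: ice volume = 9.48 km² × 223 m = 2.114 km³; 0.73 × 2.114 × (917/1028) = 1.377 km³ of water.
Eryen: 0.73 × 348 Gt = 2.540×10^14 kg; dividing by ρ_w = 1028 kg m⁻³ gives 2.471×10^11 m³ of water.
Vorell: 0.73 × 5.78×10^5 Gt = 4.219×10^17 kg; dividing by ρ_w = 1028 kg m⁻³ gives 4.104×10^14 m³ of water.
Total added water ≈ 4.107×10^14 m³ over 3.60×10^14 m² → Δh = 1.14 m = 114 cm.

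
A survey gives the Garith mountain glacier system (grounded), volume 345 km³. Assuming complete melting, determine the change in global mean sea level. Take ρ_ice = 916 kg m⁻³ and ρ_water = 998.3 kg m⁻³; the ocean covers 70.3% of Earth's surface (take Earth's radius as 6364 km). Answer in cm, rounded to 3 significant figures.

Garith: 345 km³ × (916/998.3) = 316.6 km³ of water.
Spread over 3.58×10^14 m² of ocean, Δh = 3.166×10^11 / 3.58×10^14 = 8.85×10^-4 m = 0.0885 cm.

≈ 0.0885 cm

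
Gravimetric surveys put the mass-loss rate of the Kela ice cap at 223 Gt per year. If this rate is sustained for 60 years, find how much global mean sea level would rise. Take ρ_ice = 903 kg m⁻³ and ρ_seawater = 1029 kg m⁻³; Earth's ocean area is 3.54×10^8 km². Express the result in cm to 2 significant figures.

Total mass lost = 223 Gt/yr × 60 yr = 1.338×10^4 Gt = 1.338×10^16 kg.
ρ_w = 1029 kg m⁻³, so water volume = 1.338×10^16 / 1029 = 1.300×10^13 m³.
Δh = 1.300×10^13 / 3.54×10^14 = 0.0367 m = 3.7 cm.

≈ 3.7 cm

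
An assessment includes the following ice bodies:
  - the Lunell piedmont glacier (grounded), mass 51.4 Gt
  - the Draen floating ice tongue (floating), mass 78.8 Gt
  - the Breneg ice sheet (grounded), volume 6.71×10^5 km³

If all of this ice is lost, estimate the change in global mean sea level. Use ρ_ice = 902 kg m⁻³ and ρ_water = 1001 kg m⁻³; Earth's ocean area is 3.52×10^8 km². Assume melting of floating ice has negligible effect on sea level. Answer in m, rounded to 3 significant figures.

≈ 1.72 m

Lunell: 51.4 Gt = 5.140×10^13 kg; dividing by ρ_w = 1001 kg m⁻³ gives 5.135×10^10 m³ of water.
The Draen floating ice tongue is floating and already displaces its own weight of water, so its melt adds essentially nothing to sea level.
Breneg: 6.71×10^5 km³ × (902/1001) = 6.046×10^5 km³ of water.
Total added water ≈ 6.047×10^14 m³ over 3.52×10^14 m² → Δh = 1.72 m.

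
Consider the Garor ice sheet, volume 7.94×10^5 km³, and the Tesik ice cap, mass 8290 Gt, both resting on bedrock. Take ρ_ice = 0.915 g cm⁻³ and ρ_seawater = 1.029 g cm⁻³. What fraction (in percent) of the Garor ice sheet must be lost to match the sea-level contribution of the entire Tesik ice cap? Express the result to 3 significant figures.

≈ 1.14 %

Equal sea-level rise means equal mass of meltwater, i.e. equal mass of ice lost.
Ice mass of Tesik: 8.290×10^15 kg; ice mass of Garor: 7.265×10^17 kg.
Fraction required = 8.290×10^15 / 7.265×10^17 = 0.0114 → 1.14 %.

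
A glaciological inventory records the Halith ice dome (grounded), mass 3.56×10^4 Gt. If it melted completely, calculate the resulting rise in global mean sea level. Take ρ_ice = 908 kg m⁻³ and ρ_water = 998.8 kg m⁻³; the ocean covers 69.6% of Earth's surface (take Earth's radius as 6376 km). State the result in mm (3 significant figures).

≈ 100 mm

Halith: 3.56×10^4 Gt = 3.560×10^16 kg; dividing by ρ_w = 998.8 kg m⁻³ gives 3.564×10^13 m³ of water.
Spread over 3.56×10^14 m² of ocean, Δh = 3.564×10^13 / 3.56×10^14 = 0.100 m = 100 mm.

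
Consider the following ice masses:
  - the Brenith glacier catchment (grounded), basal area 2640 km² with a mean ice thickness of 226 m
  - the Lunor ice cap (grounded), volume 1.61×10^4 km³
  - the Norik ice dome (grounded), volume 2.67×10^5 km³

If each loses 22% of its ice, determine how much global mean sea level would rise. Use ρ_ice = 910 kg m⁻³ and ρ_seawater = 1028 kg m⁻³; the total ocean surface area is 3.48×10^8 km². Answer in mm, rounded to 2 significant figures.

Brenith: ice volume = 2640 km² × 226 m = 596.6 km³; 0.22 × 596.6 × (910/1028) = 116.2 km³ of water.
Lunor: 0.22 × 1.61×10^4 km³ × (910/1028) = 3135 km³ of water.
Norik: 0.22 × 2.67×10^5 km³ × (910/1028) = 5.200×10^4 km³ of water.
Total added water ≈ 5.525×10^13 m³ over 3.48×10^14 m² → Δh = 0.159 m = 160 mm.

≈ 160 mm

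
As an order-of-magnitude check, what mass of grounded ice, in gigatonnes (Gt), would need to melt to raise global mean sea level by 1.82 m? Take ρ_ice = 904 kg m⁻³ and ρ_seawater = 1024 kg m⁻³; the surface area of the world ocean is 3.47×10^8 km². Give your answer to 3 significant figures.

≈ 6.47×10^5 Gt

Required water volume = Δh × A = 1.82 m × 3.47×10^14 m² = 6.315×10^14 m³.
ρ_w = 1024 kg m⁻³, so the mass of water = 6.315×10^14 m³ × 1024 kg m⁻³ = 6.467×10^17 kg = 6.47×10^5 Gt (and the same mass of ice, by conservation).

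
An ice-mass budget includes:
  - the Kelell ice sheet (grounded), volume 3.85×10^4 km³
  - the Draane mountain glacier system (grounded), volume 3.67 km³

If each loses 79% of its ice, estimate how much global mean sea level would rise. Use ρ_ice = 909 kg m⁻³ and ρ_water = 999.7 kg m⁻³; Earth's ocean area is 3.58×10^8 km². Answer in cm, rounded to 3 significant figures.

Kelell: 0.79 × 3.85×10^4 km³ × (909/999.7) = 2.766×10^4 km³ of water.
Draane: 0.79 × 3.67 km³ × (909/999.7) = 2.636 km³ of water.
Total added water ≈ 2.766×10^13 m³ over 3.58×10^14 m² → Δh = 0.0773 m = 7.73 cm.

≈ 7.73 cm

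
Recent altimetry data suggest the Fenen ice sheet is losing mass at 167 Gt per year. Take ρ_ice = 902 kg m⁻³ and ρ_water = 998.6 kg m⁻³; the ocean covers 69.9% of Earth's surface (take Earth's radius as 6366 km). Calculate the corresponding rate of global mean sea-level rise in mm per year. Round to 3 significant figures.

≈ 0.470 mm/yr

ρ_w = 998.6 kg m⁻³. Annual water volume added = 167 Gt / ρ_w = 1.670×10^14 kg / 998.6 kg m⁻³ = 1.672×10^11 m³.
Δh per year = 1.672×10^11 / 3.56×10^14 = 4.70×10^-4 m = 0.470 mm.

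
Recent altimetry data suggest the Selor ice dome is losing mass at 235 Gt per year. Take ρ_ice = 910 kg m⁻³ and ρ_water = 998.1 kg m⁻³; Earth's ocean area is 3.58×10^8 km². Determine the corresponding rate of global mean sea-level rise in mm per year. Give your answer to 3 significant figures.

≈ 0.658 mm/yr

ρ_w = 998.1 kg m⁻³. Annual water volume added = 235 Gt / ρ_w = 2.350×10^14 kg / 998.1 kg m⁻³ = 2.354×10^11 m³.
Δh per year = 2.354×10^11 / 3.58×10^14 = 6.58×10^-4 m = 0.658 mm.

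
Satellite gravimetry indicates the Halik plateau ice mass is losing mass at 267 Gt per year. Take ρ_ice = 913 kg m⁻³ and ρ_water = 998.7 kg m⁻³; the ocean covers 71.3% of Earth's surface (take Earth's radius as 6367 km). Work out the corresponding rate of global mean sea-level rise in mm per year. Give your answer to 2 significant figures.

≈ 0.74 mm/yr

ρ_w = 998.7 kg m⁻³. Annual water volume added = 267 Gt / ρ_w = 2.670×10^14 kg / 998.7 kg m⁻³ = 2.673×10^11 m³.
Δh per year = 2.673×10^11 / 3.63×10^14 = 7.36×10^-4 m = 0.74 mm.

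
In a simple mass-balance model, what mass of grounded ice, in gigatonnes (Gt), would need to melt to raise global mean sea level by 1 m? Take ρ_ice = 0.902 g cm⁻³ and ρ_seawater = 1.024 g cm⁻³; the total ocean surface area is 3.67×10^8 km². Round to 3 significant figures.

Required water volume = Δh × A = 1 m × 3.67×10^14 m² = 3.670×10^14 m³.
ρ_w = 1.024 g cm⁻³ = 1024 kg m⁻³, so the mass of water = 3.670×10^14 m³ × 1024 kg m⁻³ = 3.758×10^17 kg = 3.76×10^5 Gt (and the same mass of ice, by conservation).

≈ 3.76×10^5 Gt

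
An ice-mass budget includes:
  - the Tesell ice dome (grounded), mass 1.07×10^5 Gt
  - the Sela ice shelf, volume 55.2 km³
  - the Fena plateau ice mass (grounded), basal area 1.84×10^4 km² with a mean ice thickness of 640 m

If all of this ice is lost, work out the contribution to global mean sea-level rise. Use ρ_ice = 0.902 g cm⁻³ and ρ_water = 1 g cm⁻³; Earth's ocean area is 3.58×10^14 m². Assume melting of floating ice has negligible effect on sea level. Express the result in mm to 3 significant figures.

≈ 329 mm

Tesell: 1.07×10^5 Gt = 1.070×10^17 kg; dividing by ρ_w = 1 g cm⁻³ = 1000 kg m⁻³ gives 1.070×10^14 m³ of water.
The Sela ice shelf is floating and already displaces its own weight of water, so its melt adds essentially nothing to sea level.
Fena: ice volume = 1.84×10^4 km² × 640 m = 1.178×10^4 km³; 1.178×10^4 × (902/1000) = 1.062×10^4 km³ of water.
Total added water ≈ 1.176×10^14 m³ over 3.58×10^14 m² → Δh = 0.329 m = 329 mm.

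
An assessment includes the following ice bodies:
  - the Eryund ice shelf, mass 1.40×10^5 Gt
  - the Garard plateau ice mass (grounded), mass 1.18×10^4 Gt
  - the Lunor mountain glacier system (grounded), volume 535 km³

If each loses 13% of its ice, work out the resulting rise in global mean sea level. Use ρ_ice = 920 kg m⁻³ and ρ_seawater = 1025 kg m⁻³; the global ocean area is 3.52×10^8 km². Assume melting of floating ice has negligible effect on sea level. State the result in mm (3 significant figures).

The Eryund ice shelf is floating and already displaces its own weight of water, so its melt adds essentially nothing to sea level.
Garard: 0.13 × 1.18×10^4 Gt = 1.534×10^15 kg; dividing by ρ_w = 1025 kg m⁻³ gives 1.497×10^12 m³ of water.
Lunor: 0.13 × 535 km³ × (920/1025) = 62.43 km³ of water.
Total added water ≈ 1.559×10^12 m³ over 3.52×10^14 m² → Δh = 4.43×10^-3 m = 4.43 mm.

≈ 4.43 mm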